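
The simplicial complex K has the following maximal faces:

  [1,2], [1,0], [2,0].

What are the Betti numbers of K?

Take the total order 0 < 1 < 2 on the vertex set. Then K (dimension 1) consists of the simplices:

  0-simplices (3): [0], [1], [2]
  1-simplices (3): [0,1], [0,2], [1,2]

Hence C_0 ≅ Z^3, C_1 ≅ Z^3.

The boundary map ∂_1: C_1 → C_0 sends each edge [p,q] (with p < q) to q − p. For instance
  ∂[1,2] = [2] − [1].
The 3×3 boundary matrix has rank 2 and Smith normal form diag(1,1).

Reading off H_k = ker ∂_k / im ∂_{k+1}:

  H_0: rank C_0 − rank ∂_1 = 3 − 2 = 1, and the invariant factors of ∂_1 are all 1, so H_0 ≅ Z.
  H_1: rank ker ∂_1 − rank ∂_2 = (3 − 2) − 0 = 1, and there is no ∂_2, so H_1 ≅ Z.

As a check, the Euler characteristic is 3 − 3 = 0, which agrees with 1 − 1 = 0.
(K is a triangulation of the circle S^1.)

Hence the Betti numbers are b_0 = 1, b_1 = 1.

b_0 = 1, b_1 = 1.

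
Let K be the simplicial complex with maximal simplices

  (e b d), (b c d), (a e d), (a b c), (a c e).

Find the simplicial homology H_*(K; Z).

H_0 = Z,  H_1 = Z,  H_2 = 0.

Fix the vertex order a < b < c < d < e and write every simplex with vertices in increasing order. Then dim K = 2 and the simplices of K are:

  0-simplices (5): a, b, c, d, e
  1-simplices (10): ab, ac, ad, ae, bc, bd, be, cd, ce, de
  2-simplices (5): abc, ace, ade, bcd, bde

so the chain groups are C_0 ≅ Z^5, C_1 ≅ Z^10, C_2 ≅ Z^5.

The boundary map ∂_1: C_1 → C_0 maps an edge to its endpoints' difference, ∂[p,q] = q − p.
The resulting 5×10 matrix has rank 4, and its Smith normal form has invariant factors (1,1,1,1).

Boundary ∂_2: C_2 → C_1 acts by ∂[p,q,r] = [q,r] − [p,r] + [p,q]. For instance
  ∂ade = de − ae + ad,
  ∂bcd = cd − bd + bc.
This gives a 10×5 integer matrix of rank 5; reducing to Smith normal form yields diagonal entries (1,1,1,1,1).

From H_k ≅ ker(∂_k) / im(∂_{k+1}) we obtain:

  H_0: rank C_0 − rank ∂_1 = 5 − 4 = 1, and the invariant factors of ∂_1 are all 1, so H_0 ≅ Z.
  H_1: rank ker ∂_1 − rank ∂_2 = (10 − 4) − 5 = 1, and the invariant factors of ∂_2 are all 1, so H_1 ≅ Z.
  H_2: rank ker ∂_2 − rank ∂_3 = (5 − 5) − 0 = 0, and there is no ∂_3, so H_2 ≅ 0.

As a check, the Euler characteristic is 5 − 10 + 5 = 0, which agrees with 1 − 1 + 0 = 0.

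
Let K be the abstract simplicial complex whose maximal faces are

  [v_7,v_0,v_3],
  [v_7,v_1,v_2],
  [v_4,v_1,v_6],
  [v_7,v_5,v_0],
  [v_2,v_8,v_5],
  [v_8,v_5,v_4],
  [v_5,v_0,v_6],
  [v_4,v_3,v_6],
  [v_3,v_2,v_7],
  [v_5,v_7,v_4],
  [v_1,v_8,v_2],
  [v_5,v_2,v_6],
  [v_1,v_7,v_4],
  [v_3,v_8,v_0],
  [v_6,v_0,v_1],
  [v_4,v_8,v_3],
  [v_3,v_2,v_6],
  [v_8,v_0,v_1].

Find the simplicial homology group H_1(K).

H_1 = Z^2.

Order the vertices as v_0 < v_1 < v_2 < v_3 < v_4 < v_5 < v_6 < v_7 < v_8. Listing each simplex with vertices in this order, K has dimension 2 with simplices:

  0-simplices (9): [v_0], [v_1], [v_2], [v_3], [v_4], [v_5], [v_6], [v_7], [v_8]
  1-simplices (27): (27 of them)
  2-simplices (18): (18 of them)

Hence C_0 ≅ Z^9, C_1 ≅ Z^27, C_2 ≅ Z^18.

Boundary ∂_1: C_1 → C_0 is given by ∂[p,q] = [q] − [p].
This gives a 9×27 integer matrix of rank 8; reducing to Smith normal form yields diagonal entries (1,1,1,1,1,1,1,1).

∂_2: C_2 → C_1 maps a triangle to the signed sum of its edges. For instance
  ∂[v_0,v_1,v_6] = [v_1,v_6] − [v_0,v_6] + [v_0,v_1],
  ∂[v_1,v_4,v_7] = [v_4,v_7] − [v_1,v_7] + [v_1,v_4].
The resulting 27×18 matrix has rank 17, and its Smith normal form has invariant factors (1,1,1,1,1,1,1,1,1,1,1,1,1,1,1,1,1).

Now H_k = ker ∂_k / im ∂_{k+1}, so:

  H_1: rank ker ∂_1 − rank ∂_2 = (27 − 8) − 17 = 2, and the invariant factors of ∂_2 are all 1, so H_1 = Z^2.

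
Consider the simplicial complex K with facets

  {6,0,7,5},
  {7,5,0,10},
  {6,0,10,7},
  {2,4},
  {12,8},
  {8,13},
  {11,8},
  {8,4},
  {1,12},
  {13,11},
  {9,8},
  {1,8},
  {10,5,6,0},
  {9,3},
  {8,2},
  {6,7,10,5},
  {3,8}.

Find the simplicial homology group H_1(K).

H_1 = Z^4.

Fix the vertex order 0 < 1 < 2 < 3 < 4 < 5 < 6 < 7 < 8 < 9 < 10 < 11 < 12 < 13 and write every simplex with vertices in increasing order. Then dim K = 3 and the simplices of K are:

  0-simplices (14): [0], [1], [2], [3], [4], [5], [6], [7], [8], [9], [10], [11], [12], [13]
  1-simplices (22): (22 of them)
  2-simplices (10): [0,5,6], [0,5,7], [0,5,10], [0,6,7], [0,6,10], [0,7,10], [5,6,7], [5,6,10], [5,7,10], [6,7,10]
  3-simplices (5): [0,5,6,7], [0,5,6,10], [0,5,7,10], [0,6,7,10], [5,6,7,10]

Hence C_0 ≅ Z^14, C_1 ≅ Z^22, C_2 ≅ Z^10, C_3 ≅ Z^5.

The boundary map ∂_1: C_1 → C_0 is given by ∂[p,q] = [q] − [p]. For instance
  ∂[0,5] = [5] − [0].
The resulting 14×22 matrix has rank 12, and its Smith normal form has invariant factors (1,1,1,1,1,1,1,1,1,1,1,1).

The boundary map ∂_2: C_2 → C_1 acts by ∂[p,q,r] = [q,r] − [p,r] + [p,q]. For instance
  ∂[0,6,10] = [6,10] − [0,10] + [0,6],
  ∂[0,6,7] = [6,7] − [0,7] + [0,6].
This gives a 22×10 integer matrix of rank 6; reducing to Smith normal form yields diagonal entries (1,1,1,1,1,1).

Boundary ∂_3: C_3 → C_2 sends each 3-simplex σ to the alternating sum Σ_i (−1)^i (σ with its i-th vertex removed). For instance
  ∂[0,6,7,10] = [6,7,10] − [0,7,10] + [0,6,10] − [0,6,7],
  ∂[0,5,6,10] = [5,6,10] − [0,6,10] + [0,5,10] − [0,5,6].
As a 10×5 matrix over Z this has rank 4, with invariant factors (1,1,1,1).

Now H_k = ker ∂_k / im ∂_{k+1}, so:

  H_1: rank ker ∂_1 − rank ∂_2 = (22 − 12) − 6 = 4, and the invariant factors of ∂_2 are all 1, so H_1 = Z^4.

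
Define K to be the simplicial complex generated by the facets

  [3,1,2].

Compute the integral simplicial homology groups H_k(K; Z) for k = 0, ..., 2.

K has 3 vertices, 3 edges, 1 triangle.
rank ∂_0 = 0, rank ∂_1 = 2 ⇒ b_0 = 3 − 0 − 2 = 1; all invariant factors of ∂_1 are 1 so no torsion. So H_0 ≅ Z.
rank ∂_1 = 2, rank ∂_2 = 1 ⇒ b_1 = 3 − 2 − 1 = 0; all invariant factors of ∂_2 are 1 so no torsion. So H_1 ≅ 0.
rank ∂_2 = 1, rank ∂_3 = 0 ⇒ b_2 = 1 − 1 − 0 = 0. So H_2 ≅ 0.

H_0 ≅ Z,  H_1 = 0,  H_2 = 0.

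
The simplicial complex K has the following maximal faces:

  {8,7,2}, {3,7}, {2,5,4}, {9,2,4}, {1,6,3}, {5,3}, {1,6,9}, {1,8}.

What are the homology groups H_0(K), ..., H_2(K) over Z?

Take the total order 1 < 2 < 3 < 4 < 5 < 6 < 7 < 8 < 9 on the vertex set. Then K (dimension 2) consists of the simplices:

  0-simplices (9): [1], [2], [3], [4], [5], [6], [7], [8], [9]
  1-simplices (16): [1,3], [1,6], [1,8], [1,9], [2,4], [2,5], [2,7], [2,8], [2,9], [3,5], [3,6], [3,7], [4,5], [4,9], [6,9], [7,8]
  2-simplices (5): [1,3,6], [1,6,9], [2,4,5], [2,4,9], [2,7,8]

so the chain groups are C_0 ≅ Z^9, C_1 ≅ Z^16, C_2 ≅ Z^5.

The boundary map ∂_1: C_1 → C_0 is given by ∂[p,q] = [q] − [p]. For instance
  ∂[4,5] = [5] − [4].
As a 9×16 matrix over Z this has rank 8, with invariant factors (1,1,1,1,1,1,1,1).

The boundary map ∂_2: C_2 → C_1 sends each 2-simplex [p,q,r] to [q,r] − [p,r] + [p,q]. For instance
  ∂[1,3,6] = [3,6] − [1,6] + [1,3],
  ∂[2,4,5] = [4,5] − [2,5] + [2,4].
This gives a 16×5 integer matrix of rank 5; reducing to Smith normal form yields diagonal entries (1,1,1,1,1).

From H_k ≅ ker(∂_k) / im(∂_{k+1}) we obtain:

  H_0: rank C_0 − rank ∂_1 = 9 − 8 = 1, and the invariant factors of ∂_1 are all 1, so H_0 ≅ Z.
  H_1: rank ker ∂_1 − rank ∂_2 = (16 − 8) − 5 = 3, and the invariant factors of ∂_2 are all 1, so H_1 ≅ Z^3.
  H_2: rank ker ∂_2 − rank ∂_3 = (5 − 5) − 0 = 0, and there is no ∂_3, so H_2 ≅ 0.

As a check, the Euler characteristic is 9 − 16 + 5 = -2, which agrees with 1 − 3 + 0 = -2.

H_0 = Z,  H_1 = Z^3,  H_2 = 0.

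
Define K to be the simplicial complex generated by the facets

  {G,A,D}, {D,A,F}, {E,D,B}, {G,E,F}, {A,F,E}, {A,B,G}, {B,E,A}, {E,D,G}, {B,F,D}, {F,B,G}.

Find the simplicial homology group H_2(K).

H_2 ≅ 0.

Take the total order A < B < D < E < F < G on the vertex set. Then K (dimension 2) consists of the simplices:

  0-simplices (6): A, B, D, E, F, G
  1-simplices (15): AB, AD, AE, AF, AG, BD, BE, BF, BG, DE, DF, DG, EF, EG, FG
  2-simplices (10): ABE, ABG, ADF, ADG, AEF, BDE, BDF, BFG, DEG, EFG

giving chain groups C_0 ≅ Z^6, C_1 ≅ Z^15, C_2 ≅ Z^10.

Boundary ∂_1: C_1 → C_0 maps an edge to its endpoints' difference, ∂[p,q] = q − p. For instance
  ∂BG = G − B.
This gives a 6×15 integer matrix of rank 5; reducing to Smith normal form yields diagonal entries (1,1,1,1,1).

The boundary map ∂_2: C_2 → C_1 acts by ∂[p,q,r] = [q,r] − [p,r] + [p,q]. For instance
  ∂ABE = BE − AE + AB,
  ∂BDF = DF − BF + BD.
This gives a 15×10 integer matrix of rank 10; reducing to Smith normal form yields diagonal entries (1,1,1,1,1,1,1,1,1,2).

Reading off H_k = ker ∂_k / im ∂_{k+1}:

  H_2: rank ker ∂_2 − rank ∂_3 = (10 − 10) − 0 = 0, and there is no ∂_3, so H_2 ≅ 0.

(K is a triangulation of the real projective plane RP^2.)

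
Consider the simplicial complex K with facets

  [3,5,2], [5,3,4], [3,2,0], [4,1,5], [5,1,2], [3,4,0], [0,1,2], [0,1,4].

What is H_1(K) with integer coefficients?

K has 6 vertices, 12 edges, 8 triangles.
rank ∂_1 = 5, rank ∂_2 = 7 ⇒ b_1 = 12 − 5 − 7 = 0; all invariant factors of ∂_2 are 1 so no torsion. So H_1 = 0.

H_1 ≅ 0.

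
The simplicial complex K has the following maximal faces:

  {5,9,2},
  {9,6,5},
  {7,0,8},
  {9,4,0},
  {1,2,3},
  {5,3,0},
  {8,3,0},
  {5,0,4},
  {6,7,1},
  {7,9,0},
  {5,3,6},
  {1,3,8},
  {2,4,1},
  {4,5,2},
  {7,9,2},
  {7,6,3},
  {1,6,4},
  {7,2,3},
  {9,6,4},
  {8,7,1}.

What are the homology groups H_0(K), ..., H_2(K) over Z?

H_0 = Z,  H_1 = Z ⊕ Z/2,  H_2 = 0.

We work with the vertex ordering 0 < 1 < 2 < 3 < 4 < 5 < 6 < 7 < 8 < 9. The simplices of K, each written with vertices in increasing order, are:

  0-simplices (10): [0], [1], [2], [3], [4], [5], [6], [7], [8], [9]
  1-simplices (30): (30 of them)
  2-simplices (20): (20 of them)

giving chain groups C_0 ≅ Z^10, C_1 ≅ Z^30, C_2 ≅ Z^20.

Boundary ∂_1: C_1 → C_0 is given by ∂[p,q] = [q] − [p]. For instance
  ∂[1,3] = [3] − [1].
The 10×30 boundary matrix has rank 9 and Smith normal form diag(1,1,1,1,1,1,1,1,1).

The boundary map ∂_2: C_2 → C_1 sends each 2-simplex [p,q,r] to [q,r] − [p,r] + [p,q]. For instance
  ∂[4,6,9] = [6,9] − [4,9] + [4,6],
  ∂[3,6,7] = [6,7] − [3,7] + [3,6].
The 30×20 boundary matrix has rank 20 and Smith normal form diag(1,1,1,1,1,1,1,1,1,1,1,1,1,1,1,1,1,1,1,2).

Reading off H_k = ker ∂_k / im ∂_{k+1}:

  H_0: rank C_0 − rank ∂_1 = 10 − 9 = 1, and the invariant factors of ∂_1 are all 1, so H_0 ≅ Z.
  H_1: rank ker ∂_1 − rank ∂_2 = (30 − 9) − 20 = 1, and ∂_2 has invariant factor 2 > 1, so H_1 ≅ Z ⊕ Z/2.
  H_2: rank ker ∂_2 − rank ∂_3 = (20 − 20) − 0 = 0, and there is no ∂_3, so H_2 ≅ 0.

As a check, the Euler characteristic is 10 − 30 + 20 = 0, which agrees with 1 − 1 + 0 = 0.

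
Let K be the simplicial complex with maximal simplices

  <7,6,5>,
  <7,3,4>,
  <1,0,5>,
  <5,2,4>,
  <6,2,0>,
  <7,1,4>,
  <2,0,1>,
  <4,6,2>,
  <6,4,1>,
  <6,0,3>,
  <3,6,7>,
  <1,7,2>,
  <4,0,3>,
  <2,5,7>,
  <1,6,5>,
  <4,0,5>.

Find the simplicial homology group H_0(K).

Take the total order 0 < 1 < 2 < 3 < 4 < 5 < 6 < 7 on the vertex set. Then K (dimension 2) consists of the simplices:

  0-simplices (8): [0], [1], [2], [3], [4], [5], [6], [7]
  1-simplices (24): (24 of them)
  2-simplices (16): [0,1,2], [0,1,5], [0,2,6], [0,3,4], [0,3,6], [0,4,5], [1,2,7], [1,4,6], [1,4,7], [1,5,6], [2,4,5], [2,4,6], [2,5,7], [3,4,7], [3,6,7], [5,6,7]

giving chain groups C_0 ≅ Z^8, C_1 ≅ Z^24, C_2 ≅ Z^16.

Boundary ∂_1: C_1 → C_0 maps an edge to its endpoints' difference, ∂[p,q] = q − p. For instance
  ∂[2,7] = [7] − [2].
The 8×24 boundary matrix has rank 7 and Smith normal form diag(1,1,1,1,1,1,1).

The boundary map ∂_2: C_2 → C_1 acts by ∂[p,q,r] = [q,r] − [p,r] + [p,q]. For instance
  ∂[2,4,5] = [4,5] − [2,5] + [2,4],
  ∂[1,2,7] = [2,7] − [1,7] + [1,2].
As a 24×16 matrix over Z this has rank 15, with invariant factors (1,1,1,1,1,1,1,1,1,1,1,1,1,1,1).

Reading off H_k = ker ∂_k / im ∂_{k+1}:

  H_0: rank C_0 − rank ∂_1 = 8 − 7 = 1, and the invariant factors of ∂_1 are all 1, so H_0 ≅ Z.

H_0 = Z.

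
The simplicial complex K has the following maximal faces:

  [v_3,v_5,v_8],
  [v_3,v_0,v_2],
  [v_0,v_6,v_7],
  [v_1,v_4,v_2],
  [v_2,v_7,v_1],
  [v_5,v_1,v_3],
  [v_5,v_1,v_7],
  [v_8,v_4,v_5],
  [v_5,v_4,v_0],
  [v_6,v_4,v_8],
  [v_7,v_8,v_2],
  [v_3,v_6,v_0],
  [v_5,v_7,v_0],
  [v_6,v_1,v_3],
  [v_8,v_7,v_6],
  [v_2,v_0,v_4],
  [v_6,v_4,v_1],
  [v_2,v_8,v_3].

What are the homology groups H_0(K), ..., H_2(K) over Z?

H_0 ≅ Z,  H_1 ≅ Z^2,  H_2 ≅ Z.

Take the total order v_0 < v_1 < v_2 < v_3 < v_4 < v_5 < v_6 < v_7 < v_8 on the vertex set. Then K (dimension 2) consists of the simplices:

  0-simplices (9): [v_0], [v_1], [v_2], [v_3], [v_4], [v_5], [v_6], [v_7], [v_8]
  1-simplices (27): (27 of them)
  2-simplices (18): (18 of them)

Hence C_0 ≅ Z^9, C_1 ≅ Z^27, C_2 ≅ Z^18.

Boundary ∂_1: C_1 → C_0 sends each edge [p,q] (with p < q) to q − p. For instance
  ∂[v_7,v_8] = [v_8] − [v_7].
This gives a 9×27 integer matrix of rank 8; reducing to Smith normal form yields diagonal entries (1,1,1,1,1,1,1,1).

The boundary map ∂_2: C_2 → C_1 maps a triangle to the signed sum of its edges. For instance
  ∂[v_4,v_5,v_8] = [v_5,v_8] − [v_4,v_8] + [v_4,v_5],
  ∂[v_1,v_2,v_7] = [v_2,v_7] − [v_1,v_7] + [v_1,v_2].
The resulting 27×18 matrix has rank 17, and its Smith normal form has invariant factors (1,1,1,1,1,1,1,1,1,1,1,1,1,1,1,1,1).

Computing H_k = (kernel of ∂_k) / (image of ∂_{k+1}):

  H_0: rank C_0 − rank ∂_1 = 9 − 8 = 1, and the invariant factors of ∂_1 are all 1, so H_0 = Z.
  H_1: rank ker ∂_1 − rank ∂_2 = (27 − 8) − 17 = 2, and the invariant factors of ∂_2 are all 1, so H_1 = Z^2.
  H_2: rank ker ∂_2 − rank ∂_3 = (18 − 17) − 0 = 1, and there is no ∂_3, so H_2 = Z.

As a check, the Euler characteristic is 9 − 27 + 18 = 0, which agrees with 1 − 2 + 1 = 0.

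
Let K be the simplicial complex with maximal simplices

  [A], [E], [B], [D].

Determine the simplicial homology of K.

H_0 = Z^4.

We work with the vertex ordering A < B < D < E. The simplices of K, each written with vertices in increasing order, are:

  0-simplices (4): A, B, D, E

so the chain groups are C_0 ≅ Z^4.

Computing H_k = (kernel of ∂_k) / (image of ∂_{k+1}):

  H_0: rank C_0 − rank ∂_1 = 4 − 0 = 4, and there is no ∂_1, so H_0 = Z^4.

(K is a triangulation of a set of 4 points.)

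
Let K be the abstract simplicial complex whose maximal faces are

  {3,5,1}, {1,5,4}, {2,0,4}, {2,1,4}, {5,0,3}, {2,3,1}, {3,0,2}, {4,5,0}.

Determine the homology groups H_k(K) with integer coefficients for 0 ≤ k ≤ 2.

H_0 ≅ Z,  H_1 = 0,  H_2 ≅ Z.

Take the total order 0 < 1 < 2 < 3 < 4 < 5 on the vertex set. Then K (dimension 2) consists of the simplices:

  0-simplices (6): [0], [1], [2], [3], [4], [5]
  1-simplices (12): [0,2], [0,3], [0,4], [0,5], [1,2], [1,3], [1,4], [1,5], [2,3], [2,4], [3,5], [4,5]
  2-simplices (8): [0,2,3], [0,2,4], [0,3,5], [0,4,5], [1,2,3], [1,2,4], [1,3,5], [1,4,5]

giving chain groups C_0 ≅ Z^6, C_1 ≅ Z^12, C_2 ≅ Z^8.

Boundary ∂_1: C_1 → C_0 is given by ∂[p,q] = [q] − [p].
The resulting 6×12 matrix has rank 5, and its Smith normal form has invariant factors (1,1,1,1,1).

Boundary ∂_2: C_2 → C_1 maps a triangle to the signed sum of its edges. For instance
  ∂[0,2,4] = [2,4] − [0,4] + [0,2],
  ∂[1,2,3] = [2,3] − [1,3] + [1,2].
This gives a 12×8 integer matrix of rank 7; reducing to Smith normal form yields diagonal entries (1,1,1,1,1,1,1).

From H_k ≅ ker(∂_k) / im(∂_{k+1}) we obtain:

  H_0: rank C_0 − rank ∂_1 = 6 − 5 = 1, and the invariant factors of ∂_1 are all 1, so H_0 = Z.
  H_1: rank ker ∂_1 − rank ∂_2 = (12 − 5) − 7 = 0, and the invariant factors of ∂_2 are all 1, so H_1 = 0.
  H_2: rank ker ∂_2 − rank ∂_3 = (8 − 7) − 0 = 1, and there is no ∂_3, so H_2 = Z.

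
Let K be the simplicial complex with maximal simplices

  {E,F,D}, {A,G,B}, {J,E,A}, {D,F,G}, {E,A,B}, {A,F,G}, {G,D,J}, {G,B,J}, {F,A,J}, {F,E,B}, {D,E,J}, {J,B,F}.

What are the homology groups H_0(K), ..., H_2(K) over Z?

Take the total order A < B < D < E < F < G < J on the vertex set. Then K (dimension 2) consists of the simplices:

  0-simplices (7): A, B, D, E, F, G, J
  1-simplices (18): AB, AE, AF, AG, AJ, BE, BF, BG, BJ, DE, DF, DG, DJ, EF, EJ, FG, FJ, GJ
  2-simplices (12): ABE, ABG, AEJ, AFG, AFJ, BEF, BFJ, BGJ, DEF, DEJ, DFG, DGJ

so the chain groups are C_0 ≅ Z^7, C_1 ≅ Z^18, C_2 ≅ Z^12.

The boundary map ∂_1: C_1 → C_0 is given by ∂[p,q] = [q] − [p].
The resulting 7×18 matrix has rank 6, and its Smith normal form has invariant factors (1,1,1,1,1,1).

The boundary map ∂_2: C_2 → C_1 sends each 2-simplex [p,q,r] to [q,r] − [p,r] + [p,q]. For instance
  ∂DFG = FG − DG + DF,
  ∂AFG = FG − AG + AF.
The resulting 18×12 matrix has rank 12, and its Smith normal form has invariant factors (1,1,1,1,1,1,1,1,1,1,1,2).

From H_k ≅ ker(∂_k) / im(∂_{k+1}) we obtain:

  H_0: rank C_0 − rank ∂_1 = 7 − 6 = 1, and the invariant factors of ∂_1 are all 1, so H_0 ≅ Z.
  H_1: rank ker ∂_1 − rank ∂_2 = (18 − 6) − 12 = 0, and ∂_2 has invariant factor 2 > 1, so H_1 ≅ Z/2.
  H_2: rank ker ∂_2 − rank ∂_3 = (12 − 12) − 0 = 0, and there is no ∂_3, so H_2 ≅ 0.

As a check, the Euler characteristic is 7 − 18 + 12 = 1, which agrees with 1 − 0 + 0 = 1.

H_0 = Z,  H_1 = Z/2,  H_2 = 0.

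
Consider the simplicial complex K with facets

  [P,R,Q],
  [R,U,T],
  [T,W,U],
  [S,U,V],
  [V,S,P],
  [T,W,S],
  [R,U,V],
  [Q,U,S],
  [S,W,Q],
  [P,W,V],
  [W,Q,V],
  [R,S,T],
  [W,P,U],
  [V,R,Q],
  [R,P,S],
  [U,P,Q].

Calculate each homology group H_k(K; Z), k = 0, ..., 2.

H_0 = Z,  H_1 = Z^2,  H_2 = Z.

We work with the vertex ordering P < Q < R < S < T < U < V < W. The simplices of K, each written with vertices in increasing order, are:

  0-simplices (8): P, Q, R, S, T, U, V, W
  1-simplices (24): PQ, PR, PS, PU, PV, PW, QR, QS, QU, QV, QW, RS, RT, RU, RV, ST, SU, SV, SW, TU, TW, UV, UW, VW
  2-simplices (16): PQR, PQU, PRS, PSV, PUW, PVW, QRV, QSU, QSW, QVW, RST, RTU, RUV, STW, SUV, TUW

giving chain groups C_0 ≅ Z^8, C_1 ≅ Z^24, C_2 ≅ Z^16.

∂_1: C_1 → C_0 is given by ∂[p,q] = [q] − [p]. For instance
  ∂ST = T − S.
The resulting 8×24 matrix has rank 7, and its Smith normal form has invariant factors (1,1,1,1,1,1,1).

The boundary map ∂_2: C_2 → C_1 sends each 2-simplex [p,q,r] to [q,r] − [p,r] + [p,q]. For instance
  ∂PSV = SV − PV + PS,
  ∂PUW = UW − PW + PU.
This gives a 24×16 integer matrix of rank 15; reducing to Smith normal form yields diagonal entries (1,1,1,1,1,1,1,1,1,1,1,1,1,1,1).

Reading off H_k = ker ∂_k / im ∂_{k+1}:

  H_0: rank C_0 − rank ∂_1 = 8 − 7 = 1, and the invariant factors of ∂_1 are all 1, so H_0 ≅ Z.
  H_1: rank ker ∂_1 − rank ∂_2 = (24 − 7) − 15 = 2, and the invariant factors of ∂_2 are all 1, so H_1 ≅ Z^2.
  H_2: rank ker ∂_2 − rank ∂_3 = (16 − 15) − 0 = 1, and there is no ∂_3, so H_2 ≅ Z.

As a check, the Euler characteristic is 8 − 24 + 16 = 0, which agrees with 1 − 2 + 1 = 0.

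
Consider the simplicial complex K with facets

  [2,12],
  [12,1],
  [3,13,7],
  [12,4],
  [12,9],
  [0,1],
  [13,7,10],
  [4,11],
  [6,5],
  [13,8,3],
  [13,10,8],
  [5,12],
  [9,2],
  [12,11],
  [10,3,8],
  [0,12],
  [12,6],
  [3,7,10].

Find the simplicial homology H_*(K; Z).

H_0 = Z^2,  H_1 = Z^4,  H_2 = Z.

Fix the vertex order 0 < 1 < 2 < 3 < 4 < 5 < 6 < 7 < 8 < 9 < 10 < 11 < 12 < 13 and write every simplex with vertices in increasing order. Then dim K = 2 and the simplices of K are:

  0-simplices (14): [0], [1], [2], [3], [4], [5], [6], [7], [8], [9], [10], [11], [12], [13]
  1-simplices (21): (21 of them)
  2-simplices (6): [3,7,10], [3,7,13], [3,8,10], [3,8,13], [7,10,13], [8,10,13]

so the chain groups are C_0 ≅ Z^14, C_1 ≅ Z^21, C_2 ≅ Z^6.

The boundary map ∂_1: C_1 → C_0 sends each edge [p,q] (with p < q) to q − p. For instance
  ∂[8,13] = [13] − [8].
The resulting 14×21 matrix has rank 12, and its Smith normal form has invariant factors (1,1,1,1,1,1,1,1,1,1,1,1).

The boundary map ∂_2: C_2 → C_1 acts by ∂[p,q,r] = [q,r] − [p,r] + [p,q]. For instance
  ∂[3,7,10] = [7,10] − [3,10] + [3,7],
  ∂[3,7,13] = [7,13] − [3,13] + [3,7].
As a 21×6 matrix over Z this has rank 5, with invariant factors (1,1,1,1,1).

Reading off H_k = ker ∂_k / im ∂_{k+1}:

  H_0: rank C_0 − rank ∂_1 = 14 − 12 = 2, and the invariant factors of ∂_1 are all 1, so H_0 = Z^2.
  H_1: rank ker ∂_1 − rank ∂_2 = (21 − 12) − 5 = 4, and the invariant factors of ∂_2 are all 1, so H_1 = Z^4.
  H_2: rank ker ∂_2 − rank ∂_3 = (6 − 5) − 0 = 1, and there is no ∂_3, so H_2 = Z.

As a check, the Euler characteristic is 14 − 21 + 6 = -1, which agrees with 2 − 4 + 1 = -1.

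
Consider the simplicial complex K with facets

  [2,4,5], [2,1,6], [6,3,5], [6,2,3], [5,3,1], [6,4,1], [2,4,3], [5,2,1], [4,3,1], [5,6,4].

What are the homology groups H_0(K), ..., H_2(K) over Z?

Fix the vertex order 1 < 2 < 3 < 4 < 5 < 6 and write every simplex with vertices in increasing order. Then dim K = 2 and the simplices of K are:

  0-simplices (6): [1], [2], [3], [4], [5], [6]
  1-simplices (15): [1,2], [1,3], [1,4], [1,5], [1,6], [2,3], [2,4], [2,5], [2,6], [3,4], [3,5], [3,6], [4,5], [4,6], [5,6]
  2-simplices (10): [1,2,5], [1,2,6], [1,3,4], [1,3,5], [1,4,6], [2,3,4], [2,3,6], [2,4,5], [3,5,6], [4,5,6]

giving chain groups C_0 ≅ Z^6, C_1 ≅ Z^15, C_2 ≅ Z^10.

∂_1: C_1 → C_0 sends each edge [p,q] (with p < q) to q − p. For instance
  ∂[2,6] = [6] − [2].
As a 6×15 matrix over Z this has rank 5, with invariant factors (1,1,1,1,1).

∂_2: C_2 → C_1 sends each 2-simplex [p,q,r] to [q,r] − [p,r] + [p,q]. For instance
  ∂[1,3,5] = [3,5] − [1,5] + [1,3],
  ∂[1,2,5] = [2,5] − [1,5] + [1,2].
The resulting 15×10 matrix has rank 10, and its Smith normal form has invariant factors (1,1,1,1,1,1,1,1,1,2).

Computing H_k = (kernel of ∂_k) / (image of ∂_{k+1}):

  H_0: rank C_0 − rank ∂_1 = 6 − 5 = 1, and the invariant factors of ∂_1 are all 1, so H_0 ≅ Z.
  H_1: rank ker ∂_1 − rank ∂_2 = (15 − 5) − 10 = 0, and ∂_2 has invariant factor 2 > 1, so H_1 ≅ Z/2.
  H_2: rank ker ∂_2 − rank ∂_3 = (10 − 10) − 0 = 0, and there is no ∂_3, so H_2 ≅ 0.

As a check, the Euler characteristic is 6 − 15 + 10 = 1, which agrees with 1 − 0 + 0 = 1.
(K is a triangulation of the real projective plane RP^2.)

H_0 = Z,  H_1 = Z/2,  H_2 = 0.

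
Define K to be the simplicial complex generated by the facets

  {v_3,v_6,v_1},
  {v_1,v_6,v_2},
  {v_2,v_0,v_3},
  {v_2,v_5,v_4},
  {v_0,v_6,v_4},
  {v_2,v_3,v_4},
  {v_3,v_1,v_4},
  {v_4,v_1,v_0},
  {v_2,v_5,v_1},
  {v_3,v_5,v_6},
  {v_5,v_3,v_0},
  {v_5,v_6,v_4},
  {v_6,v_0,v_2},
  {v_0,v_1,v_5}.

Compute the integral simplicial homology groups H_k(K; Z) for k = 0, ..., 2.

H_0 = Z,  H_1 = Z^2,  H_2 = Z.

Take the total order v_0 < v_1 < v_2 < v_3 < v_4 < v_5 < v_6 on the vertex set. Then K (dimension 2) consists of the simplices:

  0-simplices (7): [v_0], [v_1], [v_2], [v_3], [v_4], [v_5], [v_6]
  1-simplices (21): (21 of them)
  2-simplices (14): (14 of them)

giving chain groups C_0 ≅ Z^7, C_1 ≅ Z^21, C_2 ≅ Z^14.

Boundary ∂_1: C_1 → C_0 sends each edge [p,q] (with p < q) to q − p. For instance
  ∂[v_4,v_5] = [v_5] − [v_4].
The 7×21 boundary matrix has rank 6 and Smith normal form diag(1,1,1,1,1,1).

The boundary map ∂_2: C_2 → C_1 acts by ∂[p,q,r] = [q,r] − [p,r] + [p,q]. For instance
  ∂[v_0,v_2,v_6] = [v_2,v_6] − [v_0,v_6] + [v_0,v_2],
  ∂[v_2,v_3,v_4] = [v_3,v_4] − [v_2,v_4] + [v_2,v_3].
The resulting 21×14 matrix has rank 13, and its Smith normal form has invariant factors (1,1,1,1,1,1,1,1,1,1,1,1,1).

From H_k ≅ ker(∂_k) / im(∂_{k+1}) we obtain:

  H_0: rank C_0 − rank ∂_1 = 7 − 6 = 1, and the invariant factors of ∂_1 are all 1, so H_0 = Z.
  H_1: rank ker ∂_1 − rank ∂_2 = (21 − 6) − 13 = 2, and the invariant factors of ∂_2 are all 1, so H_1 = Z^2.
  H_2: rank ker ∂_2 − rank ∂_3 = (14 − 13) − 0 = 1, and there is no ∂_3, so H_2 = Z.

(K is a triangulation of the torus T^2.)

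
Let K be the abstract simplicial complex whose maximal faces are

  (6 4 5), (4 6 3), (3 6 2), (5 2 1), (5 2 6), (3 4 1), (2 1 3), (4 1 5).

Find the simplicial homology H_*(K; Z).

Fix the vertex order 1 < 2 < 3 < 4 < 5 < 6 and write every simplex with vertices in increasing order. Then dim K = 2 and the simplices of K are:

  0-simplices (6): [1], [2], [3], [4], [5], [6]
  1-simplices (12): [1,2], [1,3], [1,4], [1,5], [2,3], [2,5], [2,6], [3,4], [3,6], [4,5], [4,6], [5,6]
  2-simplices (8): [1,2,3], [1,2,5], [1,3,4], [1,4,5], [2,3,6], [2,5,6], [3,4,6], [4,5,6]

so the chain groups are C_0 ≅ Z^6, C_1 ≅ Z^12, C_2 ≅ Z^8.

The boundary map ∂_1: C_1 → C_0 sends each edge [p,q] (with p < q) to q − p.
This gives a 6×12 integer matrix of rank 5; reducing to Smith normal form yields diagonal entries (1,1,1,1,1).

The boundary map ∂_2: C_2 → C_1 maps a triangle to the signed sum of its edges. For instance
  ∂[3,4,6] = [4,6] − [3,6] + [3,4],
  ∂[4,5,6] = [5,6] − [4,6] + [4,5].
This gives a 12×8 integer matrix of rank 7; reducing to Smith normal form yields diagonal entries (1,1,1,1,1,1,1).

From H_k ≅ ker(∂_k) / im(∂_{k+1}) we obtain:

  H_0: rank C_0 − rank ∂_1 = 6 − 5 = 1, and the invariant factors of ∂_1 are all 1, so H_0 ≅ Z.
  H_1: rank ker ∂_1 − rank ∂_2 = (12 − 5) − 7 = 0, and the invariant factors of ∂_2 are all 1, so H_1 ≅ 0.
  H_2: rank ker ∂_2 − rank ∂_3 = (8 − 7) − 0 = 1, and there is no ∂_3, so H_2 ≅ Z.

(K is a triangulation of the 2-sphere S^2.)

H_0 ≅ Z,  H_1 = 0,  H_2 ≅ Z.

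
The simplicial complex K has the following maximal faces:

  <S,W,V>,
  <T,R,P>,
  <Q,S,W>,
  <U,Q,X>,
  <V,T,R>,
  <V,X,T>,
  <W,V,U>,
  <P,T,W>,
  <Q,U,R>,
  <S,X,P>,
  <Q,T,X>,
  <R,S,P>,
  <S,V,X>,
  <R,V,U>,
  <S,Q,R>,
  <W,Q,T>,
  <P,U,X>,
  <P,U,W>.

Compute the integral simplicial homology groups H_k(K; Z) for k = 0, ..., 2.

Take the total order P < Q < R < S < T < U < V < W < X on the vertex set. Then K (dimension 2) consists of the simplices:

  0-simplices (9): P, Q, R, S, T, U, V, W, X
  1-simplices (27): PR, PS, PT, PU, PW, PX, QR, QS, QT, QU, QW, QX, RS, RT, RU, RV, SV, SW, SX, TV, TW, TX, UV, UW, UX, VW, VX
  2-simplices (18): PRS, PRT, PSX, PTW, PUW, PUX, QRS, QRU, QSW, QTW, QTX, QUX, RTV, RUV, SVW, SVX, TVX, UVW

giving chain groups C_0 ≅ Z^9, C_1 ≅ Z^27, C_2 ≅ Z^18.

∂_1: C_1 → C_0 maps an edge to its endpoints' difference, ∂[p,q] = q − p.
The resulting 9×27 matrix has rank 8, and its Smith normal form has invariant factors (1,1,1,1,1,1,1,1).

The boundary map ∂_2: C_2 → C_1 maps a triangle to the signed sum of its edges. For instance
  ∂PUX = UX − PX + PU,
  ∂QRU = RU − QU + QR.
The 27×18 boundary matrix has rank 17 and Smith normal form diag(1,1,1,1,1,1,1,1,1,1,1,1,1,1,1,1,1).

From H_k ≅ ker(∂_k) / im(∂_{k+1}) we obtain:

  H_0: rank C_0 − rank ∂_1 = 9 − 8 = 1, and the invariant factors of ∂_1 are all 1, so H_0 = Z.
  H_1: rank ker ∂_1 − rank ∂_2 = (27 − 8) − 17 = 2, and the invariant factors of ∂_2 are all 1, so H_1 = Z^2.
  H_2: rank ker ∂_2 − rank ∂_3 = (18 − 17) − 0 = 1, and there is no ∂_3, so H_2 = Z.

(K is a triangulation of the torus T^2.)

H_0 = Z,  H_1 = Z^2,  H_2 = Z.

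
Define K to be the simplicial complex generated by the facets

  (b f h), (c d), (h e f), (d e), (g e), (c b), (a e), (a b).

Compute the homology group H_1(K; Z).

Order the vertices as a < b < c < d < e < f < g < h. Listing each simplex with vertices in this order, K has dimension 2 with simplices:

  0-simplices (8): a, b, c, d, e, f, g, h
  1-simplices (11): ab, ae, bc, bf, bh, cd, de, ef, eg, eh, fh
  2-simplices (2): bfh, efh

Hence C_0 ≅ Z^8, C_1 ≅ Z^11, C_2 ≅ Z^2.

∂_1: C_1 → C_0 sends each edge [p,q] (with p < q) to q − p.
This gives a 8×11 integer matrix of rank 7; reducing to Smith normal form yields diagonal entries (1,1,1,1,1,1,1).

The boundary map ∂_2: C_2 → C_1 acts by ∂[p,q,r] = [q,r] − [p,r] + [p,q]. For instance
  ∂bfh = fh − bh + bf,
  ∂efh = fh − eh + ef.
This gives a 11×2 integer matrix of rank 2; reducing to Smith normal form yields diagonal entries (1,1).

Computing H_k = (kernel of ∂_k) / (image of ∂_{k+1}):

  H_1: rank ker ∂_1 − rank ∂_2 = (11 − 7) − 2 = 2, and the invariant factors of ∂_2 are all 1, so H_1 ≅ Z^2.

H_1 = Z^2.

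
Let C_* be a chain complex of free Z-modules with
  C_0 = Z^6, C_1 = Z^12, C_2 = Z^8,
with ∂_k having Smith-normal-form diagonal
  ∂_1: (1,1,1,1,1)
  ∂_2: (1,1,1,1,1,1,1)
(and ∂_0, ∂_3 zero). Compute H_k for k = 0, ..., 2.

H_0: b_0 = 6 − 0 − 5 = 1; torsion from ∂_1 factors > 1: none. So H_0 ≅ Z.
H_1: b_1 = 12 − 5 − 7 = 0; torsion from ∂_2 factors > 1: none. So H_1 ≅ 0.
H_2: b_2 = 8 − 7 − 0 = 1; torsion from ∂_3 factors > 1: none. So H_2 ≅ Z.

H_0 ≅ Z,  H_1 = 0,  H_2 ≅ Z.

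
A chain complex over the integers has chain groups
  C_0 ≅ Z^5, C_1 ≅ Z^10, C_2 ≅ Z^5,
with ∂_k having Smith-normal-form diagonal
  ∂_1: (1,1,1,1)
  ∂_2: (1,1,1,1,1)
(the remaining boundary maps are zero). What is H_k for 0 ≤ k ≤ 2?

H_0 ≅ Z,  H_1 ≅ Z,  H_2 = 0.

H_0: b_0 = 5 − 0 − 4 = 1; torsion from ∂_1 factors > 1: none. So H_0 ≅ Z.
H_1: b_1 = 10 − 4 − 5 = 1; torsion from ∂_2 factors > 1: none. So H_1 ≅ Z.
H_2: b_2 = 5 − 5 − 0 = 0; torsion from ∂_3 factors > 1: none. So H_2 ≅ 0.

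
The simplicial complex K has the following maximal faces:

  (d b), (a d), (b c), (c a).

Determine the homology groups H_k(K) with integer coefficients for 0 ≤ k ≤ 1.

H_0 = Z,  H_1 = Z.

Fix the vertex order a < b < c < d and write every simplex with vertices in increasing order. Then dim K = 1 and the simplices of K are:

  0-simplices (4): a, b, c, d
  1-simplices (4): ac, ad, bc, bd

so the chain groups are C_0 ≅ Z^4, C_1 ≅ Z^4.

Boundary ∂_1: C_1 → C_0 sends each edge [p,q] (with p < q) to q − p.
The 4×4 boundary matrix has rank 3 and Smith normal form diag(1,1,1).

Now H_k = ker ∂_k / im ∂_{k+1}, so:

  H_0: rank C_0 − rank ∂_1 = 4 − 3 = 1, and the invariant factors of ∂_1 are all 1, so H_0 = Z.
  H_1: rank ker ∂_1 − rank ∂_2 = (4 − 3) − 0 = 1, and there is no ∂_2, so H_1 = Z.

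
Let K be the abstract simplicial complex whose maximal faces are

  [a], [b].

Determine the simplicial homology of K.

H_0 ≅ Z^2.

We work with the vertex ordering a < b. The simplices of K, each written with vertices in increasing order, are:

  0-simplices (2): a, b

so the chain groups are C_0 ≅ Z^2.

Now H_k = ker ∂_k / im ∂_{k+1}, so:

  H_0: rank C_0 − rank ∂_1 = 2 − 0 = 2, and there is no ∂_1, so H_0 ≅ Z^2.

(K is a triangulation of a set of 2 points.)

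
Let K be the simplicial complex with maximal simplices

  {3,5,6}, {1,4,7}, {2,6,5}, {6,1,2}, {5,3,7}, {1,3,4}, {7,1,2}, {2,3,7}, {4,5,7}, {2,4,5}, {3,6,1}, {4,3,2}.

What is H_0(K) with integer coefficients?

Fix the vertex order 1 < 2 < 3 < 4 < 5 < 6 < 7 and write every simplex with vertices in increasing order. Then dim K = 2 and the simplices of K are:

  0-simplices (7): [1], [2], [3], [4], [5], [6], [7]
  1-simplices (18): [1,2], [1,3], [1,4], [1,6], [1,7], [2,3], [2,4], [2,5], [2,6], [2,7], [3,4], [3,5], [3,6], [3,7], [4,5], [4,7], [5,6], [5,7]
  2-simplices (12): [1,2,6], [1,2,7], [1,3,4], [1,3,6], [1,4,7], [2,3,4], [2,3,7], [2,4,5], [2,5,6], [3,5,6], [3,5,7], [4,5,7]

Hence C_0 ≅ Z^7, C_1 ≅ Z^18, C_2 ≅ Z^12.

The boundary map ∂_1: C_1 → C_0 sends each edge [p,q] (with p < q) to q − p. For instance
  ∂[3,4] = [4] − [3].
As a 7×18 matrix over Z this has rank 6, with invariant factors (1,1,1,1,1,1).

The boundary map ∂_2: C_2 → C_1 maps a triangle to the signed sum of its edges. For instance
  ∂[1,3,4] = [3,4] − [1,4] + [1,3],
  ∂[2,5,6] = [5,6] − [2,6] + [2,5].
The 18×12 boundary matrix has rank 12 and Smith normal form diag(1,1,1,1,1,1,1,1,1,1,1,2).

From H_k ≅ ker(∂_k) / im(∂_{k+1}) we obtain:

  H_0: rank C_0 − rank ∂_1 = 7 − 6 = 1, and the invariant factors of ∂_1 are all 1, so H_0 ≅ Z.

H_0 = Z.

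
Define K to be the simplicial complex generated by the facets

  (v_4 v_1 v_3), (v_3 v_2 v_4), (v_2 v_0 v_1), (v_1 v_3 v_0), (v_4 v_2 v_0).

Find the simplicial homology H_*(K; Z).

H_0 = Z,  H_1 = Z,  H_2 = 0.

Take the total order v_0 < v_1 < v_2 < v_3 < v_4 on the vertex set. Then K (dimension 2) consists of the simplices:

  0-simplices (5): [v_0], [v_1], [v_2], [v_3], [v_4]
  1-simplices (10): [v_0,v_1], [v_0,v_2], [v_0,v_3], [v_0,v_4], [v_1,v_2], [v_1,v_3], [v_1,v_4], [v_2,v_3], [v_2,v_4], [v_3,v_4]
  2-simplices (5): [v_0,v_1,v_2], [v_0,v_1,v_3], [v_0,v_2,v_4], [v_1,v_3,v_4], [v_2,v_3,v_4]

Hence C_0 ≅ Z^5, C_1 ≅ Z^10, C_2 ≅ Z^5.

The boundary map ∂_1: C_1 → C_0 sends each edge [p,q] (with p < q) to q − p.
As a 5×10 matrix over Z this has rank 4, with invariant factors (1,1,1,1).

∂_2: C_2 → C_1 acts by ∂[p,q,r] = [q,r] − [p,r] + [p,q]. For instance
  ∂[v_1,v_3,v_4] = [v_3,v_4] − [v_1,v_4] + [v_1,v_3],
  ∂[v_0,v_1,v_3] = [v_1,v_3] − [v_0,v_3] + [v_0,v_1].
The 10×5 boundary matrix has rank 5 and Smith normal form diag(1,1,1,1,1).

Now H_k = ker ∂_k / im ∂_{k+1}, so:

  H_0: rank C_0 − rank ∂_1 = 5 − 4 = 1, and the invariant factors of ∂_1 are all 1, so H_0 ≅ Z.
  H_1: rank ker ∂_1 − rank ∂_2 = (10 − 4) − 5 = 1, and the invariant factors of ∂_2 are all 1, so H_1 ≅ Z.
  H_2: rank ker ∂_2 − rank ∂_3 = (5 − 5) − 0 = 0, and there is no ∂_3, so H_2 ≅ 0.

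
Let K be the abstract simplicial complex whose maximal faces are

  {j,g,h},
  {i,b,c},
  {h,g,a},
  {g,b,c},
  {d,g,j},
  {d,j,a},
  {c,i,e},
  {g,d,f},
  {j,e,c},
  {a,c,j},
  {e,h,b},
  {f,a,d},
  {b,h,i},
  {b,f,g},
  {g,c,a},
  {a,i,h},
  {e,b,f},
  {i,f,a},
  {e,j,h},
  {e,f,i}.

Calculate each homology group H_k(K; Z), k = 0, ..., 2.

Fix the vertex order a < b < c < d < e < f < g < h < i < j and write every simplex with vertices in increasing order. Then dim K = 2 and the simplices of K are:

  0-simplices (10): a, b, c, d, e, f, g, h, i, j
  1-simplices (30): ac, ad, af, ag, ah, ai, aj, bc, be, bf, bg, bh, bi, ce, cg, ci, cj, df, dg, dj, ef, eh, ei, ej, fg, fi, gh, gj, hi, hj
  2-simplices (20): acg, acj, adf, adj, afi, agh, ahi, bcg, bci, bef, beh, bfg, bhi, cei, cej, dfg, dgj, efi, ehj, ghj

Hence C_0 ≅ Z^10, C_1 ≅ Z^30, C_2 ≅ Z^20.

∂_1: C_1 → C_0 is given by ∂[p,q] = [q] − [p].
The resulting 10×30 matrix has rank 9, and its Smith normal form has invariant factors (1,1,1,1,1,1,1,1,1).

Boundary ∂_2: C_2 → C_1 sends each 2-simplex [p,q,r] to [q,r] − [p,r] + [p,q]. For instance
  ∂ahi = hi − ai + ah,
  ∂dgj = gj − dj + dg.
This gives a 30×20 integer matrix of rank 20; reducing to Smith normal form yields diagonal entries (1,1,1,1,1,1,1,1,1,1,1,1,1,1,1,1,1,1,1,2).

Reading off H_k = ker ∂_k / im ∂_{k+1}:

  H_0: rank C_0 − rank ∂_1 = 10 − 9 = 1, and the invariant factors of ∂_1 are all 1, so H_0 = Z.
  H_1: rank ker ∂_1 − rank ∂_2 = (30 − 9) − 20 = 1, and ∂_2 has invariant factor 2 > 1, so H_1 = Z × Z/2.
  H_2: rank ker ∂_2 − rank ∂_3 = (20 − 20) − 0 = 0, and there is no ∂_3, so H_2 = 0.

As a check, the Euler characteristic is 10 − 30 + 20 = 0, which agrees with 1 − 1 + 0 = 0.

H_0 ≅ Z,  H_1 ≅ Z × Z/2,  H_2 = 0.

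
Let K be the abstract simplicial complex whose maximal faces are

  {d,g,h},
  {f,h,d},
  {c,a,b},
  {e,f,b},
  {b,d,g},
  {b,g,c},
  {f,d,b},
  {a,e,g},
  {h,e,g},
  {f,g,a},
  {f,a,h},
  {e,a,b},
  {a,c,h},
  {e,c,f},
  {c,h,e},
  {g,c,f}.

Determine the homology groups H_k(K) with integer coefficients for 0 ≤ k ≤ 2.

Fix the vertex order a < b < c < d < e < f < g < h and write every simplex with vertices in increasing order. Then dim K = 2 and the simplices of K are:

  0-simplices (8): a, b, c, d, e, f, g, h
  1-simplices (24): ab, ac, ae, af, ag, ah, bc, bd, be, bf, bg, ce, cf, cg, ch, df, dg, dh, ef, eg, eh, fg, fh, gh
  2-simplices (16): abc, abe, ach, aeg, afg, afh, bcg, bdf, bdg, bef, cef, ceh, cfg, dfh, dgh, egh

Hence C_0 ≅ Z^8, C_1 ≅ Z^24, C_2 ≅ Z^16.

The boundary map ∂_1: C_1 → C_0 sends each edge [p,q] (with p < q) to q − p. For instance
  ∂bf = f − b.
This gives a 8×24 integer matrix of rank 7; reducing to Smith normal form yields diagonal entries (1,1,1,1,1,1,1).

Boundary ∂_2: C_2 → C_1 acts by ∂[p,q,r] = [q,r] − [p,r] + [p,q]. For instance
  ∂bcg = cg − bg + bc,
  ∂ceh = eh − ch + ce.
The 24×16 boundary matrix has rank 15 and Smith normal form diag(1,1,1,1,1,1,1,1,1,1,1,1,1,1,1).

Reading off H_k = ker ∂_k / im ∂_{k+1}:

  H_0: rank C_0 − rank ∂_1 = 8 − 7 = 1, and the invariant factors of ∂_1 are all 1, so H_0 ≅ Z.
  H_1: rank ker ∂_1 − rank ∂_2 = (24 − 7) − 15 = 2, and the invariant factors of ∂_2 are all 1, so H_1 ≅ Z^2.
  H_2: rank ker ∂_2 − rank ∂_3 = (16 − 15) − 0 = 1, and there is no ∂_3, so H_2 ≅ Z.

As a check, the Euler characteristic is 8 − 24 + 16 = 0, which agrees with 1 − 2 + 1 = 0.

H_0 = Z,  H_1 = Z^2,  H_2 = Z.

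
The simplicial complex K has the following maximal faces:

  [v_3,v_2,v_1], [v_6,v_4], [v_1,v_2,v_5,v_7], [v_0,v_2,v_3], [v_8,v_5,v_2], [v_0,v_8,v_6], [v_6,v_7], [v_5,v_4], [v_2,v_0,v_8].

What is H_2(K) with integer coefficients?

Order the vertices as v_0 < v_1 < v_2 < v_3 < v_4 < v_5 < v_6 < v_7 < v_8. Listing each simplex with vertices in this order, K has dimension 3 with simplices:

  0-simplices (9): [v_0], [v_1], [v_2], [v_3], [v_4], [v_5], [v_6], [v_7], [v_8]
  1-simplices (18): (18 of them)
  2-simplices (9): [v_0,v_2,v_3], [v_0,v_2,v_8], [v_0,v_6,v_8], [v_1,v_2,v_3], [v_1,v_2,v_5], [v_1,v_2,v_7], [v_1,v_5,v_7], [v_2,v_5,v_7], [v_2,v_5,v_8]
  3-simplices (1): [v_1,v_2,v_5,v_7]

so the chain groups are C_0 ≅ Z^9, C_1 ≅ Z^18, C_2 ≅ Z^9, C_3 ≅ Z^1.

∂_1: C_1 → C_0 sends each edge [p,q] (with p < q) to q − p.
The 9×18 boundary matrix has rank 8 and Smith normal form diag(1,1,1,1,1,1,1,1).

The boundary map ∂_2: C_2 → C_1 acts by ∂[p,q,r] = [q,r] − [p,r] + [p,q]. For instance
  ∂[v_2,v_5,v_7] = [v_5,v_7] − [v_2,v_7] + [v_2,v_5],
  ∂[v_1,v_2,v_5] = [v_2,v_5] − [v_1,v_5] + [v_1,v_2].
The 18×9 boundary matrix has rank 8 and Smith normal form diag(1,1,1,1,1,1,1,1).

Boundary ∂_3: C_3 → C_2 sends each 3-simplex σ to the alternating sum Σ_i (−1)^i (σ with its i-th vertex removed). For instance
  ∂[v_1,v_2,v_5,v_7] = [v_2,v_5,v_7] − [v_1,v_5,v_7] + [v_1,v_2,v_7] − [v_1,v_2,v_5].
The resulting 9×1 matrix has rank 1, and its Smith normal form has invariant factors (1).

From H_k ≅ ker(∂_k) / im(∂_{k+1}) we obtain:

  H_2: rank ker ∂_2 − rank ∂_3 = (9 − 8) − 1 = 0, and the invariant factors of ∂_3 are all 1, so H_2 ≅ 0.

H_2 = 0.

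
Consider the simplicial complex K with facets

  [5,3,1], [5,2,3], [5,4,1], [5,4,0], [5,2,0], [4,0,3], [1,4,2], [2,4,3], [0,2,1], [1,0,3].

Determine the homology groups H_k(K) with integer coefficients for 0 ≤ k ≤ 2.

Fix the vertex order 0 < 1 < 2 < 3 < 4 < 5 and write every simplex with vertices in increasing order. Then dim K = 2 and the simplices of K are:

  0-simplices (6): [0], [1], [2], [3], [4], [5]
  1-simplices (15): [0,1], [0,2], [0,3], [0,4], [0,5], [1,2], [1,3], [1,4], [1,5], [2,3], [2,4], [2,5], [3,4], [3,5], [4,5]
  2-simplices (10): [0,1,2], [0,1,3], [0,2,5], [0,3,4], [0,4,5], [1,2,4], [1,3,5], [1,4,5], [2,3,4], [2,3,5]

giving chain groups C_0 ≅ Z^6, C_1 ≅ Z^15, C_2 ≅ Z^10.

Boundary ∂_1: C_1 → C_0 is given by ∂[p,q] = [q] − [p]. For instance
  ∂[1,5] = [5] − [1].
This gives a 6×15 integer matrix of rank 5; reducing to Smith normal form yields diagonal entries (1,1,1,1,1).

∂_2: C_2 → C_1 sends each 2-simplex [p,q,r] to [q,r] − [p,r] + [p,q]. For instance
  ∂[0,2,5] = [2,5] − [0,5] + [0,2],
  ∂[1,2,4] = [2,4] − [1,4] + [1,2].
As a 15×10 matrix over Z this has rank 10, with invariant factors (1,1,1,1,1,1,1,1,1,2).

Now H_k = ker ∂_k / im ∂_{k+1}, so:

  H_0: rank C_0 − rank ∂_1 = 6 − 5 = 1, and the invariant factors of ∂_1 are all 1, so H_0 = Z.
  H_1: rank ker ∂_1 − rank ∂_2 = (15 − 5) − 10 = 0, and ∂_2 has invariant factor 2 > 1, so H_1 = Z_2.
  H_2: rank ker ∂_2 − rank ∂_3 = (10 − 10) − 0 = 0, and there is no ∂_3, so H_2 = 0.

H_0 = Z,  H_1 = Z_2,  H_2 = 0.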